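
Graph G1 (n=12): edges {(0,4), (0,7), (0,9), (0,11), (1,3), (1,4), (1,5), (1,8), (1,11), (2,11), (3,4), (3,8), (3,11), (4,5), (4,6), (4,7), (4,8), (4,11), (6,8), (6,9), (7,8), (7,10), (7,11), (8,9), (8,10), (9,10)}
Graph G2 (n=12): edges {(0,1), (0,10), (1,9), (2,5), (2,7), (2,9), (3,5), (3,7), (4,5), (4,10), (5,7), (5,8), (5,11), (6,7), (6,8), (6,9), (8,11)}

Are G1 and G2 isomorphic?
No, not isomorphic

The graphs are NOT isomorphic.

Counting triangles (3-cliques): G1 has 17, G2 has 3.
Triangle count is an isomorphism invariant, so differing triangle counts rule out isomorphism.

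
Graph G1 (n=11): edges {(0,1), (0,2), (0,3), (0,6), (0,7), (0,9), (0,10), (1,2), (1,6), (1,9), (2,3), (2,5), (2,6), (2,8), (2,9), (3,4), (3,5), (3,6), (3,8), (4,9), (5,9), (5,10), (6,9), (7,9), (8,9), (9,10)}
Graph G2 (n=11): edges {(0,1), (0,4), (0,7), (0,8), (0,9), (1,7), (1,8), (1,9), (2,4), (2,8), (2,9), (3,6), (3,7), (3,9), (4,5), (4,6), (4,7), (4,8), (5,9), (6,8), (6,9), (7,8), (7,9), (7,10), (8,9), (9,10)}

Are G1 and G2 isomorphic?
Yes, isomorphic

The graphs are isomorphic.
One valid mapping φ: V(G1) → V(G2): 0→7, 1→1, 2→8, 3→4, 4→5, 5→6, 6→0, 7→10, 8→2, 9→9, 10→3

Verify φ preserves adjacency — for each edge of G1, its image is an edge of G2:
  (0,1) → (φ(0),φ(1)) = (1,7) ∈ E(G2) ✓
  (0,2) → (φ(0),φ(2)) = (7,8) ∈ E(G2) ✓
  (0,3) → (φ(0),φ(3)) = (4,7) ∈ E(G2) ✓
  (0,6) → (φ(0),φ(6)) = (0,7) ∈ E(G2) ✓
  (0,7) → (φ(0),φ(7)) = (7,10) ∈ E(G2) ✓
  (0,9) → (φ(0),φ(9)) = (7,9) ∈ E(G2) ✓
  (0,10) → (φ(0),φ(10)) = (3,7) ∈ E(G2) ✓
  (1,2) → (φ(1),φ(2)) = (1,8) ∈ E(G2) ✓
  (1,6) → (φ(1),φ(6)) = (0,1) ∈ E(G2) ✓
  (1,9) → (φ(1),φ(9)) = (1,9) ∈ E(G2) ✓
  (2,3) → (φ(2),φ(3)) = (4,8) ∈ E(G2) ✓
  (2,5) → (φ(2),φ(5)) = (6,8) ∈ E(G2) ✓
  (2,6) → (φ(2),φ(6)) = (0,8) ∈ E(G2) ✓
  (2,8) → (φ(2),φ(8)) = (2,8) ∈ E(G2) ✓
  (2,9) → (φ(2),φ(9)) = (8,9) ∈ E(G2) ✓
  (3,4) → (φ(3),φ(4)) = (4,5) ∈ E(G2) ✓
  (3,5) → (φ(3),φ(5)) = (4,6) ∈ E(G2) ✓
  (3,6) → (φ(3),φ(6)) = (0,4) ∈ E(G2) ✓
  (3,8) → (φ(3),φ(8)) = (2,4) ∈ E(G2) ✓
  (4,9) → (φ(4),φ(9)) = (5,9) ∈ E(G2) ✓
  (5,9) → (φ(5),φ(9)) = (6,9) ∈ E(G2) ✓
  (5,10) → (φ(5),φ(10)) = (3,6) ∈ E(G2) ✓
  (6,9) → (φ(6),φ(9)) = (0,9) ∈ E(G2) ✓
  (7,9) → (φ(7),φ(9)) = (9,10) ∈ E(G2) ✓
  (8,9) → (φ(8),φ(9)) = (2,9) ∈ E(G2) ✓
  (9,10) → (φ(9),φ(10)) = (3,9) ∈ E(G2) ✓
All 26 edges of G1 map to edges of G2, and |E(G1)| = |E(G2)| = 26, so φ is a bijection on edges as well as vertices. Hence G1 ≅ G2.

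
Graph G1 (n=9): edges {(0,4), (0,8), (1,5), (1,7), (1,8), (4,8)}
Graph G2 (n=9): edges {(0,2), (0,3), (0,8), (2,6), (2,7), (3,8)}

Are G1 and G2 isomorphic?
Yes, isomorphic

The graphs are isomorphic.
One valid mapping φ: V(G1) → V(G2): 0→8, 1→2, 2→5, 3→1, 4→3, 5→6, 6→4, 7→7, 8→0

Verify φ preserves adjacency — for each edge of G1, its image is an edge of G2:
  (0,4) → (φ(0),φ(4)) = (3,8) ∈ E(G2) ✓
  (0,8) → (φ(0),φ(8)) = (0,8) ∈ E(G2) ✓
  (1,5) → (φ(1),φ(5)) = (2,6) ∈ E(G2) ✓
  (1,7) → (φ(1),φ(7)) = (2,7) ∈ E(G2) ✓
  (1,8) → (φ(1),φ(8)) = (0,2) ∈ E(G2) ✓
  (4,8) → (φ(4),φ(8)) = (0,3) ∈ E(G2) ✓
All 6 edges of G1 map to edges of G2, and |E(G1)| = |E(G2)| = 6, so φ is a bijection on edges as well as vertices. Hence G1 ≅ G2.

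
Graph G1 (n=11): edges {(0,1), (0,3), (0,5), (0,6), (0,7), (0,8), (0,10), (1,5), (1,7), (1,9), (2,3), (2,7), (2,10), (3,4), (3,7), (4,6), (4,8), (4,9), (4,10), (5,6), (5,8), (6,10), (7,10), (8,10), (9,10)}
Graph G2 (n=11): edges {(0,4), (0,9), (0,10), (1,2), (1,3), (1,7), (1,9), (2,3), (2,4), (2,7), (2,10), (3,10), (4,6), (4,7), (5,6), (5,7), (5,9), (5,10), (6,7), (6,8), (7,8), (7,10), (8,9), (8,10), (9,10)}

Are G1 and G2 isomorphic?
Yes, isomorphic

The graphs are isomorphic.
One valid mapping φ: V(G1) → V(G2): 0→7, 1→4, 2→3, 3→1, 4→9, 5→6, 6→5, 7→2, 8→8, 9→0, 10→10

Verify φ preserves adjacency — for each edge of G1, its image is an edge of G2:
  (0,1) → (φ(0),φ(1)) = (4,7) ∈ E(G2) ✓
  (0,3) → (φ(0),φ(3)) = (1,7) ∈ E(G2) ✓
  (0,5) → (φ(0),φ(5)) = (6,7) ∈ E(G2) ✓
  (0,6) → (φ(0),φ(6)) = (5,7) ∈ E(G2) ✓
  (0,7) → (φ(0),φ(7)) = (2,7) ∈ E(G2) ✓
  (0,8) → (φ(0),φ(8)) = (7,8) ∈ E(G2) ✓
  (0,10) → (φ(0),φ(10)) = (7,10) ∈ E(G2) ✓
  (1,5) → (φ(1),φ(5)) = (4,6) ∈ E(G2) ✓
  (1,7) → (φ(1),φ(7)) = (2,4) ∈ E(G2) ✓
  (1,9) → (φ(1),φ(9)) = (0,4) ∈ E(G2) ✓
  (2,3) → (φ(2),φ(3)) = (1,3) ∈ E(G2) ✓
  (2,7) → (φ(2),φ(7)) = (2,3) ∈ E(G2) ✓
  (2,10) → (φ(2),φ(10)) = (3,10) ∈ E(G2) ✓
  (3,4) → (φ(3),φ(4)) = (1,9) ∈ E(G2) ✓
  (3,7) → (φ(3),φ(7)) = (1,2) ∈ E(G2) ✓
  (4,6) → (φ(4),φ(6)) = (5,9) ∈ E(G2) ✓
  (4,8) → (φ(4),φ(8)) = (8,9) ∈ E(G2) ✓
  (4,9) → (φ(4),φ(9)) = (0,9) ∈ E(G2) ✓
  (4,10) → (φ(4),φ(10)) = (9,10) ∈ E(G2) ✓
  (5,6) → (φ(5),φ(6)) = (5,6) ∈ E(G2) ✓
  (5,8) → (φ(5),φ(8)) = (6,8) ∈ E(G2) ✓
  (6,10) → (φ(6),φ(10)) = (5,10) ∈ E(G2) ✓
  (7,10) → (φ(7),φ(10)) = (2,10) ∈ E(G2) ✓
  (8,10) → (φ(8),φ(10)) = (8,10) ∈ E(G2) ✓
  (9,10) → (φ(9),φ(10)) = (0,10) ∈ E(G2) ✓
All 25 edges of G1 map to edges of G2, and |E(G1)| = |E(G2)| = 25, so φ is a bijection on edges as well as vertices. Hence G1 ≅ G2.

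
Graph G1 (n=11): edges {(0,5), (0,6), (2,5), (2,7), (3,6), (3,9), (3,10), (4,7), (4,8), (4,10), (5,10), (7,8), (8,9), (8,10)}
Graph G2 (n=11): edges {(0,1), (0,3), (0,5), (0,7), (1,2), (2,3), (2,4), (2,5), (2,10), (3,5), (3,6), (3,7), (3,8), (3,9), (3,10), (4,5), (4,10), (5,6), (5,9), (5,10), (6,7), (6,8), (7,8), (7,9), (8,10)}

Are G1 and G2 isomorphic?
No, not isomorphic

The graphs are NOT isomorphic.

Connected components of G1: 2 component(s) with vertex sets [[1], [0, 2, 3, 4, 5, 6, 7, 8, 9, 10]], sizes [1, 10].
Connected components of G2: 1 component(s) with vertex sets [[0, 1, 2, 3, 4, 5, 6, 7, 8, 9, 10]], sizes [11].
The number of connected components (and the multiset of component sizes) is an isomorphism invariant — an isomorphism maps each component of G1 bijectively onto a component of G2. Since G1 has 2 component(s) and G2 has 1, they cannot be isomorphic.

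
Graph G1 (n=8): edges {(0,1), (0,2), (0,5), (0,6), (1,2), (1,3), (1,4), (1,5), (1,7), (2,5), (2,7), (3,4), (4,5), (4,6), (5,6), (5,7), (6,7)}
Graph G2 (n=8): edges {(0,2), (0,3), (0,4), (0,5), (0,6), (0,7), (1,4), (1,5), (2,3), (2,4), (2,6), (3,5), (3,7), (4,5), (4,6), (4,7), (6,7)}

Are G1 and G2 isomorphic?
Yes, isomorphic

The graphs are isomorphic.
One valid mapping φ: V(G1) → V(G2): 0→7, 1→4, 2→6, 3→1, 4→5, 5→0, 6→3, 7→2

Verify φ preserves adjacency — for each edge of G1, its image is an edge of G2:
  (0,1) → (φ(0),φ(1)) = (4,7) ∈ E(G2) ✓
  (0,2) → (φ(0),φ(2)) = (6,7) ∈ E(G2) ✓
  (0,5) → (φ(0),φ(5)) = (0,7) ∈ E(G2) ✓
  (0,6) → (φ(0),φ(6)) = (3,7) ∈ E(G2) ✓
  (1,2) → (φ(1),φ(2)) = (4,6) ∈ E(G2) ✓
  (1,3) → (φ(1),φ(3)) = (1,4) ∈ E(G2) ✓
  (1,4) → (φ(1),φ(4)) = (4,5) ∈ E(G2) ✓
  (1,5) → (φ(1),φ(5)) = (0,4) ∈ E(G2) ✓
  (1,7) → (φ(1),φ(7)) = (2,4) ∈ E(G2) ✓
  (2,5) → (φ(2),φ(5)) = (0,6) ∈ E(G2) ✓
  (2,7) → (φ(2),φ(7)) = (2,6) ∈ E(G2) ✓
  (3,4) → (φ(3),φ(4)) = (1,5) ∈ E(G2) ✓
  (4,5) → (φ(4),φ(5)) = (0,5) ∈ E(G2) ✓
  (4,6) → (φ(4),φ(6)) = (3,5) ∈ E(G2) ✓
  (5,6) → (φ(5),φ(6)) = (0,3) ∈ E(G2) ✓
  (5,7) → (φ(5),φ(7)) = (0,2) ∈ E(G2) ✓
  (6,7) → (φ(6),φ(7)) = (2,3) ∈ E(G2) ✓
All 17 edges of G1 map to edges of G2, and |E(G1)| = |E(G2)| = 17, so φ is a bijection on edges as well as vertices. Hence G1 ≅ G2.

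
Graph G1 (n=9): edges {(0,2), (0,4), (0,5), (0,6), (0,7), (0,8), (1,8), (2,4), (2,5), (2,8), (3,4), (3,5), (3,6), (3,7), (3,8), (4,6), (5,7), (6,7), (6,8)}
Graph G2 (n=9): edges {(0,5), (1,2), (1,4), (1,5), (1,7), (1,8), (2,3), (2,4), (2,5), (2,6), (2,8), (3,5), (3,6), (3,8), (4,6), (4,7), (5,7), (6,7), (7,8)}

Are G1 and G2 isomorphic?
Yes, isomorphic

The graphs are isomorphic.
One valid mapping φ: V(G1) → V(G2): 0→2, 1→0, 2→3, 3→7, 4→8, 5→6, 6→1, 7→4, 8→5

Verify φ preserves adjacency — for each edge of G1, its image is an edge of G2:
  (0,2) → (φ(0),φ(2)) = (2,3) ∈ E(G2) ✓
  (0,4) → (φ(0),φ(4)) = (2,8) ∈ E(G2) ✓
  (0,5) → (φ(0),φ(5)) = (2,6) ∈ E(G2) ✓
  (0,6) → (φ(0),φ(6)) = (1,2) ∈ E(G2) ✓
  (0,7) → (φ(0),φ(7)) = (2,4) ∈ E(G2) ✓
  (0,8) → (φ(0),φ(8)) = (2,5) ∈ E(G2) ✓
  (1,8) → (φ(1),φ(8)) = (0,5) ∈ E(G2) ✓
  (2,4) → (φ(2),φ(4)) = (3,8) ∈ E(G2) ✓
  (2,5) → (φ(2),φ(5)) = (3,6) ∈ E(G2) ✓
  (2,8) → (φ(2),φ(8)) = (3,5) ∈ E(G2) ✓
  (3,4) → (φ(3),φ(4)) = (7,8) ∈ E(G2) ✓
  (3,5) → (φ(3),φ(5)) = (6,7) ∈ E(G2) ✓
  (3,6) → (φ(3),φ(6)) = (1,7) ∈ E(G2) ✓
  (3,7) → (φ(3),φ(7)) = (4,7) ∈ E(G2) ✓
  (3,8) → (φ(3),φ(8)) = (5,7) ∈ E(G2) ✓
  (4,6) → (φ(4),φ(6)) = (1,8) ∈ E(G2) ✓
  (5,7) → (φ(5),φ(7)) = (4,6) ∈ E(G2) ✓
  (6,7) → (φ(6),φ(7)) = (1,4) ∈ E(G2) ✓
  (6,8) → (φ(6),φ(8)) = (1,5) ∈ E(G2) ✓
All 19 edges of G1 map to edges of G2, and |E(G1)| = |E(G2)| = 19, so φ is a bijection on edges as well as vertices. Hence G1 ≅ G2.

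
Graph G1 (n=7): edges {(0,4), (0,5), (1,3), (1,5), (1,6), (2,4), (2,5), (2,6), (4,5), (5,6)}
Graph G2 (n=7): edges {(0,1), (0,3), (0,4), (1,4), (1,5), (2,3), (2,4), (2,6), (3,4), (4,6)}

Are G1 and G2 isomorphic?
Yes, isomorphic

The graphs are isomorphic.
One valid mapping φ: V(G1) → V(G2): 0→6, 1→1, 2→3, 3→5, 4→2, 5→4, 6→0

Verify φ preserves adjacency — for each edge of G1, its image is an edge of G2:
  (0,4) → (φ(0),φ(4)) = (2,6) ∈ E(G2) ✓
  (0,5) → (φ(0),φ(5)) = (4,6) ∈ E(G2) ✓
  (1,3) → (φ(1),φ(3)) = (1,5) ∈ E(G2) ✓
  (1,5) → (φ(1),φ(5)) = (1,4) ∈ E(G2) ✓
  (1,6) → (φ(1),φ(6)) = (0,1) ∈ E(G2) ✓
  (2,4) → (φ(2),φ(4)) = (2,3) ∈ E(G2) ✓
  (2,5) → (φ(2),φ(5)) = (3,4) ∈ E(G2) ✓
  (2,6) → (φ(2),φ(6)) = (0,3) ∈ E(G2) ✓
  (4,5) → (φ(4),φ(5)) = (2,4) ∈ E(G2) ✓
  (5,6) → (φ(5),φ(6)) = (0,4) ∈ E(G2) ✓
All 10 edges of G1 map to edges of G2, and |E(G1)| = |E(G2)| = 10, so φ is a bijection on edges as well as vertices. Hence G1 ≅ G2.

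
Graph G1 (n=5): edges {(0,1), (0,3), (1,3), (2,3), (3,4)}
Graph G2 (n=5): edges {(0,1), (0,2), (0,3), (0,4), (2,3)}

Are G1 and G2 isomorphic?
Yes, isomorphic

The graphs are isomorphic.
One valid mapping φ: V(G1) → V(G2): 0→2, 1→3, 2→4, 3→0, 4→1

Verify φ preserves adjacency — for each edge of G1, its image is an edge of G2:
  (0,1) → (φ(0),φ(1)) = (2,3) ∈ E(G2) ✓
  (0,3) → (φ(0),φ(3)) = (0,2) ∈ E(G2) ✓
  (1,3) → (φ(1),φ(3)) = (0,3) ∈ E(G2) ✓
  (2,3) → (φ(2),φ(3)) = (0,4) ∈ E(G2) ✓
  (3,4) → (φ(3),φ(4)) = (0,1) ∈ E(G2) ✓
All 5 edges of G1 map to edges of G2, and |E(G1)| = |E(G2)| = 5, so φ is a bijection on edges as well as vertices. Hence G1 ≅ G2.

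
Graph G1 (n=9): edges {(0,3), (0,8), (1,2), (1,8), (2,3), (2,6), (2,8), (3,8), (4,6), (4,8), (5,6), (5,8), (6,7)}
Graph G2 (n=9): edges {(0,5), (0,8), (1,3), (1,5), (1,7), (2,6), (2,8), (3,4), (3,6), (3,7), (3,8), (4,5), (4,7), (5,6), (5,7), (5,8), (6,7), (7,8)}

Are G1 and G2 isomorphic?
No, not isomorphic

The graphs are NOT isomorphic.

Degrees in G1: deg(0)=2, deg(1)=2, deg(2)=4, deg(3)=3, deg(4)=2, deg(5)=2, deg(6)=4, deg(7)=1, deg(8)=6.
Sorted degree sequence of G1: [6, 4, 4, 3, 2, 2, 2, 2, 1].
Degrees in G2: deg(0)=2, deg(1)=3, deg(2)=2, deg(3)=5, deg(4)=3, deg(5)=6, deg(6)=4, deg(7)=6, deg(8)=5.
Sorted degree sequence of G2: [6, 6, 5, 5, 4, 3, 3, 2, 2].
The (sorted) degree sequence is an isomorphism invariant, so since G1 and G2 have different degree sequences they cannot be isomorphic.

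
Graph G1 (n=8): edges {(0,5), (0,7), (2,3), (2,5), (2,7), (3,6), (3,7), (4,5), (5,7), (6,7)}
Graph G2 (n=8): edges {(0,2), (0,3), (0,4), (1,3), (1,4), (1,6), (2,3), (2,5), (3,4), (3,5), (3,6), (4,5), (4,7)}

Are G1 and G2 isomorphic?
No, not isomorphic

The graphs are NOT isomorphic.

Counting triangles (3-cliques): G1 has 4, G2 has 6.
Triangle count is an isomorphism invariant, so differing triangle counts rule out isomorphism.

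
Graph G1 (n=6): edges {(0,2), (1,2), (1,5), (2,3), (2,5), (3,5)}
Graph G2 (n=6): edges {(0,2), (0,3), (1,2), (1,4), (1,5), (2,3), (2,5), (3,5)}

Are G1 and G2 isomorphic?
No, not isomorphic

The graphs are NOT isomorphic.

Counting edges: G1 has 6 edge(s); G2 has 8 edge(s).
Edge count is an isomorphism invariant (a bijection on vertices induces a bijection on edges), so differing edge counts rule out isomorphism.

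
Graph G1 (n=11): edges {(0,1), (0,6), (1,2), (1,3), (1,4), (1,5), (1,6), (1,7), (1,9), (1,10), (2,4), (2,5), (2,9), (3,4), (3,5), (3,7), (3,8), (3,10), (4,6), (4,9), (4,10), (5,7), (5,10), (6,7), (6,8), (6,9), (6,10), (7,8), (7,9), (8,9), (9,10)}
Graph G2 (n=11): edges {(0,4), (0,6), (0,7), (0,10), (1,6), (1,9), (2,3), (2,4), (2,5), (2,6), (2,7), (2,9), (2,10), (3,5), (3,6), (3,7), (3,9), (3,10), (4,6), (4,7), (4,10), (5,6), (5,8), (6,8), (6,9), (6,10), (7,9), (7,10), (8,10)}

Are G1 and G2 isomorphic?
No, not isomorphic

The graphs are NOT isomorphic.

Degrees in G1: deg(0)=2, deg(1)=9, deg(2)=4, deg(3)=6, deg(4)=6, deg(5)=5, deg(6)=7, deg(7)=6, deg(8)=4, deg(9)=7, deg(10)=6.
Sorted degree sequence of G1: [9, 7, 7, 6, 6, 6, 6, 5, 4, 4, 2].
Degrees in G2: deg(0)=4, deg(1)=2, deg(2)=7, deg(3)=6, deg(4)=5, deg(5)=4, deg(6)=9, deg(7)=6, deg(8)=3, deg(9)=5, deg(10)=7.
Sorted degree sequence of G2: [9, 7, 7, 6, 6, 5, 5, 4, 4, 3, 2].
The (sorted) degree sequence is an isomorphism invariant, so since G1 and G2 have different degree sequences they cannot be isomorphic.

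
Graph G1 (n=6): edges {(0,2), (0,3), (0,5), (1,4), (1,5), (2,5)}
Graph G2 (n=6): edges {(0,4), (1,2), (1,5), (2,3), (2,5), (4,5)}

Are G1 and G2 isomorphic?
Yes, isomorphic

The graphs are isomorphic.
One valid mapping φ: V(G1) → V(G2): 0→2, 1→4, 2→1, 3→3, 4→0, 5→5

Verify φ preserves adjacency — for each edge of G1, its image is an edge of G2:
  (0,2) → (φ(0),φ(2)) = (1,2) ∈ E(G2) ✓
  (0,3) → (φ(0),φ(3)) = (2,3) ∈ E(G2) ✓
  (0,5) → (φ(0),φ(5)) = (2,5) ∈ E(G2) ✓
  (1,4) → (φ(1),φ(4)) = (0,4) ∈ E(G2) ✓
  (1,5) → (φ(1),φ(5)) = (4,5) ∈ E(G2) ✓
  (2,5) → (φ(2),φ(5)) = (1,5) ∈ E(G2) ✓
All 6 edges of G1 map to edges of G2, and |E(G1)| = |E(G2)| = 6, so φ is a bijection on edges as well as vertices. Hence G1 ≅ G2.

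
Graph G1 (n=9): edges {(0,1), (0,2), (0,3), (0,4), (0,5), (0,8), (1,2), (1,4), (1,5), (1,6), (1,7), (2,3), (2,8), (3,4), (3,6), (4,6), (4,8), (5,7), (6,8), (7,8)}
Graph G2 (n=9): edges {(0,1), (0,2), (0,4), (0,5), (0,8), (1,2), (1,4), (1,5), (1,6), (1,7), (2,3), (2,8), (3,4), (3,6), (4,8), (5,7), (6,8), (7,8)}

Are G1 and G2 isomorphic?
No, not isomorphic

The graphs are NOT isomorphic.

Counting edges: G1 has 20 edge(s); G2 has 18 edge(s).
Edge count is an isomorphism invariant (a bijection on vertices induces a bijection on edges), so differing edge counts rule out isomorphism.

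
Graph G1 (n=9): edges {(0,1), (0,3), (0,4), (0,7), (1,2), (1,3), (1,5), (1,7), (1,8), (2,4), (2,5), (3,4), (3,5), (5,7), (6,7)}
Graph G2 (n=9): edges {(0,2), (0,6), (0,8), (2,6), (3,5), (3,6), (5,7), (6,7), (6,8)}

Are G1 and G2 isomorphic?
No, not isomorphic

The graphs are NOT isomorphic.

Connected components of G1: 1 component(s) with vertex sets [[0, 1, 2, 3, 4, 5, 6, 7, 8]], sizes [9].
Connected components of G2: 3 component(s) with vertex sets [[1], [4], [0, 2, 3, 5, 6, 7, 8]], sizes [1, 1, 7].
The number of connected components (and the multiset of component sizes) is an isomorphism invariant — an isomorphism maps each component of G1 bijectively onto a component of G2. Since G1 has 1 component(s) and G2 has 3, they cannot be isomorphic.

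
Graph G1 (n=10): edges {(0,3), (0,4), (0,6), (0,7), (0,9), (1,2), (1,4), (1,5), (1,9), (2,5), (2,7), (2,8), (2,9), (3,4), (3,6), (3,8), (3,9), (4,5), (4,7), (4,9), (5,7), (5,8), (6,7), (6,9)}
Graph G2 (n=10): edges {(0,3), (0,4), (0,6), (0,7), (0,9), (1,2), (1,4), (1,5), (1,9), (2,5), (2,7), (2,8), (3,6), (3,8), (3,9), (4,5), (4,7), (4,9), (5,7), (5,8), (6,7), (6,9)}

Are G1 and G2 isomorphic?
No, not isomorphic

The graphs are NOT isomorphic.

Counting edges: G1 has 24 edge(s); G2 has 22 edge(s).
Edge count is an isomorphism invariant (a bijection on vertices induces a bijection on edges), so differing edge counts rule out isomorphism.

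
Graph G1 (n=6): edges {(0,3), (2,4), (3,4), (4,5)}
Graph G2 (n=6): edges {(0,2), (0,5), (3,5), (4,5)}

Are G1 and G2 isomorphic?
Yes, isomorphic

The graphs are isomorphic.
One valid mapping φ: V(G1) → V(G2): 0→2, 1→1, 2→3, 3→0, 4→5, 5→4

Verify φ preserves adjacency — for each edge of G1, its image is an edge of G2:
  (0,3) → (φ(0),φ(3)) = (0,2) ∈ E(G2) ✓
  (2,4) → (φ(2),φ(4)) = (3,5) ∈ E(G2) ✓
  (3,4) → (φ(3),φ(4)) = (0,5) ∈ E(G2) ✓
  (4,5) → (φ(4),φ(5)) = (4,5) ∈ E(G2) ✓
All 4 edges of G1 map to edges of G2, and |E(G1)| = |E(G2)| = 4, so φ is a bijection on edges as well as vertices. Hence G1 ≅ G2.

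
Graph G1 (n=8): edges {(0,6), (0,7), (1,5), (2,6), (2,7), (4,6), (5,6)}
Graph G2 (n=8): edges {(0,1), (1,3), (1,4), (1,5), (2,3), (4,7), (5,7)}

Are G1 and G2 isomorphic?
Yes, isomorphic

The graphs are isomorphic.
One valid mapping φ: V(G1) → V(G2): 0→4, 1→2, 2→5, 3→6, 4→0, 5→3, 6→1, 7→7

Verify φ preserves adjacency — for each edge of G1, its image is an edge of G2:
  (0,6) → (φ(0),φ(6)) = (1,4) ∈ E(G2) ✓
  (0,7) → (φ(0),φ(7)) = (4,7) ∈ E(G2) ✓
  (1,5) → (φ(1),φ(5)) = (2,3) ∈ E(G2) ✓
  (2,6) → (φ(2),φ(6)) = (1,5) ∈ E(G2) ✓
  (2,7) → (φ(2),φ(7)) = (5,7) ∈ E(G2) ✓
  (4,6) → (φ(4),φ(6)) = (0,1) ∈ E(G2) ✓
  (5,6) → (φ(5),φ(6)) = (1,3) ∈ E(G2) ✓
All 7 edges of G1 map to edges of G2, and |E(G1)| = |E(G2)| = 7, so φ is a bijection on edges as well as vertices. Hence G1 ≅ G2.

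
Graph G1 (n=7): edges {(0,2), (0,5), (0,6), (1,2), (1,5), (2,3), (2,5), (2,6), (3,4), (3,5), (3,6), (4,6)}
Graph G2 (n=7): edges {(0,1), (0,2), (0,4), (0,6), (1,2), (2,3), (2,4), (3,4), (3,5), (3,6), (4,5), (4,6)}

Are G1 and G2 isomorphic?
Yes, isomorphic

The graphs are isomorphic.
One valid mapping φ: V(G1) → V(G2): 0→6, 1→5, 2→4, 3→2, 4→1, 5→3, 6→0

Verify φ preserves adjacency — for each edge of G1, its image is an edge of G2:
  (0,2) → (φ(0),φ(2)) = (4,6) ∈ E(G2) ✓
  (0,5) → (φ(0),φ(5)) = (3,6) ∈ E(G2) ✓
  (0,6) → (φ(0),φ(6)) = (0,6) ∈ E(G2) ✓
  (1,2) → (φ(1),φ(2)) = (4,5) ∈ E(G2) ✓
  (1,5) → (φ(1),φ(5)) = (3,5) ∈ E(G2) ✓
  (2,3) → (φ(2),φ(3)) = (2,4) ∈ E(G2) ✓
  (2,5) → (φ(2),φ(5)) = (3,4) ∈ E(G2) ✓
  (2,6) → (φ(2),φ(6)) = (0,4) ∈ E(G2) ✓
  (3,4) → (φ(3),φ(4)) = (1,2) ∈ E(G2) ✓
  (3,5) → (φ(3),φ(5)) = (2,3) ∈ E(G2) ✓
  (3,6) → (φ(3),φ(6)) = (0,2) ∈ E(G2) ✓
  (4,6) → (φ(4),φ(6)) = (0,1) ∈ E(G2) ✓
All 12 edges of G1 map to edges of G2, and |E(G1)| = |E(G2)| = 12, so φ is a bijection on edges as well as vertices. Hence G1 ≅ G2.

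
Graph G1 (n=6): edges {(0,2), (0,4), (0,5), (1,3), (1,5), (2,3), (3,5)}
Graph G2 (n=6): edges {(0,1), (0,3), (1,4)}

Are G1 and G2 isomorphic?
No, not isomorphic

The graphs are NOT isomorphic.

Connected components of G1: 1 component(s) with vertex sets [[0, 1, 2, 3, 4, 5]], sizes [6].
Connected components of G2: 3 component(s) with vertex sets [[2], [5], [0, 1, 3, 4]], sizes [1, 1, 4].
The number of connected components (and the multiset of component sizes) is an isomorphism invariant — an isomorphism maps each component of G1 bijectively onto a component of G2. Since G1 has 1 component(s) and G2 has 3, they cannot be isomorphic.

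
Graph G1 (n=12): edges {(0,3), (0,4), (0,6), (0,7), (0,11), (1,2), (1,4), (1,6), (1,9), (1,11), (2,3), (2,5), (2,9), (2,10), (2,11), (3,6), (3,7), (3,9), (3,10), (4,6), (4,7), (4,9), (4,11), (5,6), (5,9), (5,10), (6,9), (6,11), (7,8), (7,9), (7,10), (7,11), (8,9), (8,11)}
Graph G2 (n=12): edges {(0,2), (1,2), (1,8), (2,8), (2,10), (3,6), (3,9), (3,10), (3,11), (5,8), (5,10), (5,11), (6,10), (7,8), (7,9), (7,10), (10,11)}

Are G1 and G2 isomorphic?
No, not isomorphic

The graphs are NOT isomorphic.

Connected components of G1: 1 component(s) with vertex sets [[0, 1, 2, 3, 4, 5, 6, 7, 8, 9, 10, 11]], sizes [12].
Connected components of G2: 2 component(s) with vertex sets [[4], [0, 1, 2, 3, 5, 6, 7, 8, 9, 10, 11]], sizes [1, 11].
The number of connected components (and the multiset of component sizes) is an isomorphism invariant — an isomorphism maps each component of G1 bijectively onto a component of G2. Since G1 has 1 component(s) and G2 has 2, they cannot be isomorphic.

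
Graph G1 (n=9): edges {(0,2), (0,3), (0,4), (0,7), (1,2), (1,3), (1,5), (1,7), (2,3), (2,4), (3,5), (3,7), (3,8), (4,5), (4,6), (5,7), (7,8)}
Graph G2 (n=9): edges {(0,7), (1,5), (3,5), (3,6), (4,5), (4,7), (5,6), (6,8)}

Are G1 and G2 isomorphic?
No, not isomorphic

The graphs are NOT isomorphic.

Connected components of G1: 1 component(s) with vertex sets [[0, 1, 2, 3, 4, 5, 6, 7, 8]], sizes [9].
Connected components of G2: 2 component(s) with vertex sets [[2], [0, 1, 3, 4, 5, 6, 7, 8]], sizes [1, 8].
The number of connected components (and the multiset of component sizes) is an isomorphism invariant — an isomorphism maps each component of G1 bijectively onto a component of G2. Since G1 has 1 component(s) and G2 has 2, they cannot be isomorphic.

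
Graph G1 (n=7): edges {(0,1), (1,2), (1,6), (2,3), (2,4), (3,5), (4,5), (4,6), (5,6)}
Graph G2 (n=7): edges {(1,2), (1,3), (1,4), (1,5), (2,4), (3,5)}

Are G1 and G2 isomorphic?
No, not isomorphic

The graphs are NOT isomorphic.

Degrees in G1: deg(0)=1, deg(1)=3, deg(2)=3, deg(3)=2, deg(4)=3, deg(5)=3, deg(6)=3.
Sorted degree sequence of G1: [3, 3, 3, 3, 3, 2, 1].
Degrees in G2: deg(0)=0, deg(1)=4, deg(2)=2, deg(3)=2, deg(4)=2, deg(5)=2, deg(6)=0.
Sorted degree sequence of G2: [4, 2, 2, 2, 2, 0, 0].
The (sorted) degree sequence is an isomorphism invariant, so since G1 and G2 have different degree sequences they cannot be isomorphic.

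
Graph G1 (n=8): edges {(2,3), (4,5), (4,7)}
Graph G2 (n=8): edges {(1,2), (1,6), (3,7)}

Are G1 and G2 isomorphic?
Yes, isomorphic

The graphs are isomorphic.
One valid mapping φ: V(G1) → V(G2): 0→4, 1→5, 2→3, 3→7, 4→1, 5→2, 6→0, 7→6

Verify φ preserves adjacency — for each edge of G1, its image is an edge of G2:
  (2,3) → (φ(2),φ(3)) = (3,7) ∈ E(G2) ✓
  (4,5) → (φ(4),φ(5)) = (1,2) ∈ E(G2) ✓
  (4,7) → (φ(4),φ(7)) = (1,6) ∈ E(G2) ✓
All 3 edges of G1 map to edges of G2, and |E(G1)| = |E(G2)| = 3, so φ is a bijection on edges as well as vertices. Hence G1 ≅ G2.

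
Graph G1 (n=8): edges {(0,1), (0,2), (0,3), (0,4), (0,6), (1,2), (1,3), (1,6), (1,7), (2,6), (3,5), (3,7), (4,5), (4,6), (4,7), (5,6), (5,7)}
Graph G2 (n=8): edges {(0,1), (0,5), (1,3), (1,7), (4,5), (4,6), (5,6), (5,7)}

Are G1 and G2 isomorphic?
No, not isomorphic

The graphs are NOT isomorphic.

Connected components of G1: 1 component(s) with vertex sets [[0, 1, 2, 3, 4, 5, 6, 7]], sizes [8].
Connected components of G2: 2 component(s) with vertex sets [[2], [0, 1, 3, 4, 5, 6, 7]], sizes [1, 7].
The number of connected components (and the multiset of component sizes) is an isomorphism invariant — an isomorphism maps each component of G1 bijectively onto a component of G2. Since G1 has 1 component(s) and G2 has 2, they cannot be isomorphic.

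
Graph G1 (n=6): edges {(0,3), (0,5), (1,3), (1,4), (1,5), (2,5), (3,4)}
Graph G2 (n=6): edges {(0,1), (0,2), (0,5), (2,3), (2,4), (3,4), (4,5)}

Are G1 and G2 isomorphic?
Yes, isomorphic

The graphs are isomorphic.
One valid mapping φ: V(G1) → V(G2): 0→5, 1→2, 2→1, 3→4, 4→3, 5→0

Verify φ preserves adjacency — for each edge of G1, its image is an edge of G2:
  (0,3) → (φ(0),φ(3)) = (4,5) ∈ E(G2) ✓
  (0,5) → (φ(0),φ(5)) = (0,5) ∈ E(G2) ✓
  (1,3) → (φ(1),φ(3)) = (2,4) ∈ E(G2) ✓
  (1,4) → (φ(1),φ(4)) = (2,3) ∈ E(G2) ✓
  (1,5) → (φ(1),φ(5)) = (0,2) ∈ E(G2) ✓
  (2,5) → (φ(2),φ(5)) = (0,1) ∈ E(G2) ✓
  (3,4) → (φ(3),φ(4)) = (3,4) ∈ E(G2) ✓
All 7 edges of G1 map to edges of G2, and |E(G1)| = |E(G2)| = 7, so φ is a bijection on edges as well as vertices. Hence G1 ≅ G2.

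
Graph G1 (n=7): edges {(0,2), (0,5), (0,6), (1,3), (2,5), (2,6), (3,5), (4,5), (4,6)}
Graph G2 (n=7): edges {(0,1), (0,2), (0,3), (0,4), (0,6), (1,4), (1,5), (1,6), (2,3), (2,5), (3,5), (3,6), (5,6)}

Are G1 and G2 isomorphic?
No, not isomorphic

The graphs are NOT isomorphic.

Counting triangles (3-cliques): G1 has 2, G2 has 7.
Triangle count is an isomorphism invariant, so differing triangle counts rule out isomorphism.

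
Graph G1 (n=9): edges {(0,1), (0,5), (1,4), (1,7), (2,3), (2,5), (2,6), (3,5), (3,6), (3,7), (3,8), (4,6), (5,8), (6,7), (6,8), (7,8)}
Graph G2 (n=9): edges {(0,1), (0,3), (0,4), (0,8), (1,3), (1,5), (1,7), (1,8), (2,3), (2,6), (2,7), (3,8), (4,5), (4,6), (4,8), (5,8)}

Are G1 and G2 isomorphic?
Yes, isomorphic

The graphs are isomorphic.
One valid mapping φ: V(G1) → V(G2): 0→6, 1→2, 2→5, 3→8, 4→7, 5→4, 6→1, 7→3, 8→0

Verify φ preserves adjacency — for each edge of G1, its image is an edge of G2:
  (0,1) → (φ(0),φ(1)) = (2,6) ∈ E(G2) ✓
  (0,5) → (φ(0),φ(5)) = (4,6) ∈ E(G2) ✓
  (1,4) → (φ(1),φ(4)) = (2,7) ∈ E(G2) ✓
  (1,7) → (φ(1),φ(7)) = (2,3) ∈ E(G2) ✓
  (2,3) → (φ(2),φ(3)) = (5,8) ∈ E(G2) ✓
  (2,5) → (φ(2),φ(5)) = (4,5) ∈ E(G2) ✓
  (2,6) → (φ(2),φ(6)) = (1,5) ∈ E(G2) ✓
  (3,5) → (φ(3),φ(5)) = (4,8) ∈ E(G2) ✓
  (3,6) → (φ(3),φ(6)) = (1,8) ∈ E(G2) ✓
  (3,7) → (φ(3),φ(7)) = (3,8) ∈ E(G2) ✓
  (3,8) → (φ(3),φ(8)) = (0,8) ∈ E(G2) ✓
  (4,6) → (φ(4),φ(6)) = (1,7) ∈ E(G2) ✓
  (5,8) → (φ(5),φ(8)) = (0,4) ∈ E(G2) ✓
  (6,7) → (φ(6),φ(7)) = (1,3) ∈ E(G2) ✓
  (6,8) → (φ(6),φ(8)) = (0,1) ∈ E(G2) ✓
  (7,8) → (φ(7),φ(8)) = (0,3) ∈ E(G2) ✓
All 16 edges of G1 map to edges of G2, and |E(G1)| = |E(G2)| = 16, so φ is a bijection on edges as well as vertices. Hence G1 ≅ G2.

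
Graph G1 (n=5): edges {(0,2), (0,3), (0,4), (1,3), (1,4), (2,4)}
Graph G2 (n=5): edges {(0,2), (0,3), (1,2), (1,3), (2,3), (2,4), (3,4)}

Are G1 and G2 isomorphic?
No, not isomorphic

The graphs are NOT isomorphic.

Counting triangles (3-cliques): G1 has 1, G2 has 3.
Triangle count is an isomorphism invariant, so differing triangle counts rule out isomorphism.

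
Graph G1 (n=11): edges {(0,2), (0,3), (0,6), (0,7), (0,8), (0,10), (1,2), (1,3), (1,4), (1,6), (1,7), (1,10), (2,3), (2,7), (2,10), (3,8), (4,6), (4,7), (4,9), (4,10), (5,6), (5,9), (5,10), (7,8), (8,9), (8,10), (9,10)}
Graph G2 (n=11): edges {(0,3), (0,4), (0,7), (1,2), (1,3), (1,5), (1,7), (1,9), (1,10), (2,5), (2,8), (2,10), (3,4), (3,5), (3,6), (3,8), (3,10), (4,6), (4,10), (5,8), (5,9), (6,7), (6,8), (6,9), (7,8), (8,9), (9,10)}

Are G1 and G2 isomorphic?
Yes, isomorphic

The graphs are isomorphic.
One valid mapping φ: V(G1) → V(G2): 0→1, 1→8, 2→5, 3→2, 4→6, 5→0, 6→7, 7→9, 8→10, 9→4, 10→3

Verify φ preserves adjacency — for each edge of G1, its image is an edge of G2:
  (0,2) → (φ(0),φ(2)) = (1,5) ∈ E(G2) ✓
  (0,3) → (φ(0),φ(3)) = (1,2) ∈ E(G2) ✓
  (0,6) → (φ(0),φ(6)) = (1,7) ∈ E(G2) ✓
  (0,7) → (φ(0),φ(7)) = (1,9) ∈ E(G2) ✓
  (0,8) → (φ(0),φ(8)) = (1,10) ∈ E(G2) ✓
  (0,10) → (φ(0),φ(10)) = (1,3) ∈ E(G2) ✓
  (1,2) → (φ(1),φ(2)) = (5,8) ∈ E(G2) ✓
  (1,3) → (φ(1),φ(3)) = (2,8) ∈ E(G2) ✓
  (1,4) → (φ(1),φ(4)) = (6,8) ∈ E(G2) ✓
  (1,6) → (φ(1),φ(6)) = (7,8) ∈ E(G2) ✓
  (1,7) → (φ(1),φ(7)) = (8,9) ∈ E(G2) ✓
  (1,10) → (φ(1),φ(10)) = (3,8) ∈ E(G2) ✓
  (2,3) → (φ(2),φ(3)) = (2,5) ∈ E(G2) ✓
  (2,7) → (φ(2),φ(7)) = (5,9) ∈ E(G2) ✓
  (2,10) → (φ(2),φ(10)) = (3,5) ∈ E(G2) ✓
  (3,8) → (φ(3),φ(8)) = (2,10) ∈ E(G2) ✓
  (4,6) → (φ(4),φ(6)) = (6,7) ∈ E(G2) ✓
  (4,7) → (φ(4),φ(7)) = (6,9) ∈ E(G2) ✓
  (4,9) → (φ(4),φ(9)) = (4,6) ∈ E(G2) ✓
  (4,10) → (φ(4),φ(10)) = (3,6) ∈ E(G2) ✓
  (5,6) → (φ(5),φ(6)) = (0,7) ∈ E(G2) ✓
  (5,9) → (φ(5),φ(9)) = (0,4) ∈ E(G2) ✓
  (5,10) → (φ(5),φ(10)) = (0,3) ∈ E(G2) ✓
  (7,8) → (φ(7),φ(8)) = (9,10) ∈ E(G2) ✓
  (8,9) → (φ(8),φ(9)) = (4,10) ∈ E(G2) ✓
  (8,10) → (φ(8),φ(10)) = (3,10) ∈ E(G2) ✓
  (9,10) → (φ(9),φ(10)) = (3,4) ∈ E(G2) ✓
All 27 edges of G1 map to edges of G2, and |E(G1)| = |E(G2)| = 27, so φ is a bijection on edges as well as vertices. Hence G1 ≅ G2.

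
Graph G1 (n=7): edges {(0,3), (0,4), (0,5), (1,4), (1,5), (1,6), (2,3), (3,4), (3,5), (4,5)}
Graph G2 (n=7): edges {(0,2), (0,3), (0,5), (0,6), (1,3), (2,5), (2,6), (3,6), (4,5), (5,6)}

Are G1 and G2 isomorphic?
Yes, isomorphic

The graphs are isomorphic.
One valid mapping φ: V(G1) → V(G2): 0→2, 1→3, 2→4, 3→5, 4→6, 5→0, 6→1

Verify φ preserves adjacency — for each edge of G1, its image is an edge of G2:
  (0,3) → (φ(0),φ(3)) = (2,5) ∈ E(G2) ✓
  (0,4) → (φ(0),φ(4)) = (2,6) ∈ E(G2) ✓
  (0,5) → (φ(0),φ(5)) = (0,2) ∈ E(G2) ✓
  (1,4) → (φ(1),φ(4)) = (3,6) ∈ E(G2) ✓
  (1,5) → (φ(1),φ(5)) = (0,3) ∈ E(G2) ✓
  (1,6) → (φ(1),φ(6)) = (1,3) ∈ E(G2) ✓
  (2,3) → (φ(2),φ(3)) = (4,5) ∈ E(G2) ✓
  (3,4) → (φ(3),φ(4)) = (5,6) ∈ E(G2) ✓
  (3,5) → (φ(3),φ(5)) = (0,5) ∈ E(G2) ✓
  (4,5) → (φ(4),φ(5)) = (0,6) ∈ E(G2) ✓
All 10 edges of G1 map to edges of G2, and |E(G1)| = |E(G2)| = 10, so φ is a bijection on edges as well as vertices. Hence G1 ≅ G2.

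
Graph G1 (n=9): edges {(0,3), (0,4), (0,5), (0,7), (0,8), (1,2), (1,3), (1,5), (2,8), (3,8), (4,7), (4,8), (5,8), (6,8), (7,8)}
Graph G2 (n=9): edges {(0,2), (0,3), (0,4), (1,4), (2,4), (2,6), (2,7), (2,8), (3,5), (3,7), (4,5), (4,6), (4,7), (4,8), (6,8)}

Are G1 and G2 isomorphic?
Yes, isomorphic

The graphs are isomorphic.
One valid mapping φ: V(G1) → V(G2): 0→2, 1→3, 2→5, 3→0, 4→8, 5→7, 6→1, 7→6, 8→4

Verify φ preserves adjacency — for each edge of G1, its image is an edge of G2:
  (0,3) → (φ(0),φ(3)) = (0,2) ∈ E(G2) ✓
  (0,4) → (φ(0),φ(4)) = (2,8) ∈ E(G2) ✓
  (0,5) → (φ(0),φ(5)) = (2,7) ∈ E(G2) ✓
  (0,7) → (φ(0),φ(7)) = (2,6) ∈ E(G2) ✓
  (0,8) → (φ(0),φ(8)) = (2,4) ∈ E(G2) ✓
  (1,2) → (φ(1),φ(2)) = (3,5) ∈ E(G2) ✓
  (1,3) → (φ(1),φ(3)) = (0,3) ∈ E(G2) ✓
  (1,5) → (φ(1),φ(5)) = (3,7) ∈ E(G2) ✓
  (2,8) → (φ(2),φ(8)) = (4,5) ∈ E(G2) ✓
  (3,8) → (φ(3),φ(8)) = (0,4) ∈ E(G2) ✓
  (4,7) → (φ(4),φ(7)) = (6,8) ∈ E(G2) ✓
  (4,8) → (φ(4),φ(8)) = (4,8) ∈ E(G2) ✓
  (5,8) → (φ(5),φ(8)) = (4,7) ∈ E(G2) ✓
  (6,8) → (φ(6),φ(8)) = (1,4) ∈ E(G2) ✓
  (7,8) → (φ(7),φ(8)) = (4,6) ∈ E(G2) ✓
All 15 edges of G1 map to edges of G2, and |E(G1)| = |E(G2)| = 15, so φ is a bijection on edges as well as vertices. Hence G1 ≅ G2.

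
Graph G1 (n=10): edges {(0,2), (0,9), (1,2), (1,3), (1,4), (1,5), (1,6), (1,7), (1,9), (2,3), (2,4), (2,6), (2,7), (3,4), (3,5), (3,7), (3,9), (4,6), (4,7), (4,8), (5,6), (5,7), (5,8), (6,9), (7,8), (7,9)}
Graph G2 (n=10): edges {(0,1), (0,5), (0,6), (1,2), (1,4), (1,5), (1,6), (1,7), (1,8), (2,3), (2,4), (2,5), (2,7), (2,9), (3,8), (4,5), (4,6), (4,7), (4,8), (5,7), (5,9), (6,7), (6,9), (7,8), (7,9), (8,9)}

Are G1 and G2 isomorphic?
Yes, isomorphic

The graphs are isomorphic.
One valid mapping φ: V(G1) → V(G2): 0→3, 1→7, 2→2, 3→4, 4→5, 5→6, 6→9, 7→1, 8→0, 9→8

Verify φ preserves adjacency — for each edge of G1, its image is an edge of G2:
  (0,2) → (φ(0),φ(2)) = (2,3) ∈ E(G2) ✓
  (0,9) → (φ(0),φ(9)) = (3,8) ∈ E(G2) ✓
  (1,2) → (φ(1),φ(2)) = (2,7) ∈ E(G2) ✓
  (1,3) → (φ(1),φ(3)) = (4,7) ∈ E(G2) ✓
  (1,4) → (φ(1),φ(4)) = (5,7) ∈ E(G2) ✓
  (1,5) → (φ(1),φ(5)) = (6,7) ∈ E(G2) ✓
  (1,6) → (φ(1),φ(6)) = (7,9) ∈ E(G2) ✓
  (1,7) → (φ(1),φ(7)) = (1,7) ∈ E(G2) ✓
  (1,9) → (φ(1),φ(9)) = (7,8) ∈ E(G2) ✓
  (2,3) → (φ(2),φ(3)) = (2,4) ∈ E(G2) ✓
  (2,4) → (φ(2),φ(4)) = (2,5) ∈ E(G2) ✓
  (2,6) → (φ(2),φ(6)) = (2,9) ∈ E(G2) ✓
  (2,7) → (φ(2),φ(7)) = (1,2) ∈ E(G2) ✓
  (3,4) → (φ(3),φ(4)) = (4,5) ∈ E(G2) ✓
  (3,5) → (φ(3),φ(5)) = (4,6) ∈ E(G2) ✓
  (3,7) → (φ(3),φ(7)) = (1,4) ∈ E(G2) ✓
  (3,9) → (φ(3),φ(9)) = (4,8) ∈ E(G2) ✓
  (4,6) → (φ(4),φ(6)) = (5,9) ∈ E(G2) ✓
  (4,7) → (φ(4),φ(7)) = (1,5) ∈ E(G2) ✓
  (4,8) → (φ(4),φ(8)) = (0,5) ∈ E(G2) ✓
  (5,6) → (φ(5),φ(6)) = (6,9) ∈ E(G2) ✓
  (5,7) → (φ(5),φ(7)) = (1,6) ∈ E(G2) ✓
  (5,8) → (φ(5),φ(8)) = (0,6) ∈ E(G2) ✓
  (6,9) → (φ(6),φ(9)) = (8,9) ∈ E(G2) ✓
  (7,8) → (φ(7),φ(8)) = (0,1) ∈ E(G2) ✓
  (7,9) → (φ(7),φ(9)) = (1,8) ∈ E(G2) ✓
All 26 edges of G1 map to edges of G2, and |E(G1)| = |E(G2)| = 26, so φ is a bijection on edges as well as vertices. Hence G1 ≅ G2.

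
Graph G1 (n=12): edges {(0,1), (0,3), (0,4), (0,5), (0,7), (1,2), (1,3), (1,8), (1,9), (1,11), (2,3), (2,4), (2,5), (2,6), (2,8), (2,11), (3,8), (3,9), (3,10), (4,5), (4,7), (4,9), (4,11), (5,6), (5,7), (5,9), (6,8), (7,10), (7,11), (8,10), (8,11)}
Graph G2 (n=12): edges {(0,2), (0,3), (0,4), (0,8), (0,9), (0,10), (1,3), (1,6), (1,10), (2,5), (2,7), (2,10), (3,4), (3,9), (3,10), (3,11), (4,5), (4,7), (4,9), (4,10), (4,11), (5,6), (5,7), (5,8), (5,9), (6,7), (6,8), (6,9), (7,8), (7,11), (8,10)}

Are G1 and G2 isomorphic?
Yes, isomorphic

The graphs are isomorphic.
One valid mapping φ: V(G1) → V(G2): 0→8, 1→0, 2→4, 3→10, 4→5, 5→7, 6→11, 7→6, 8→3, 9→2, 10→1, 11→9

Verify φ preserves adjacency — for each edge of G1, its image is an edge of G2:
  (0,1) → (φ(0),φ(1)) = (0,8) ∈ E(G2) ✓
  (0,3) → (φ(0),φ(3)) = (8,10) ∈ E(G2) ✓
  (0,4) → (φ(0),φ(4)) = (5,8) ∈ E(G2) ✓
  (0,5) → (φ(0),φ(5)) = (7,8) ∈ E(G2) ✓
  (0,7) → (φ(0),φ(7)) = (6,8) ∈ E(G2) ✓
  (1,2) → (φ(1),φ(2)) = (0,4) ∈ E(G2) ✓
  (1,3) → (φ(1),φ(3)) = (0,10) ∈ E(G2) ✓
  (1,8) → (φ(1),φ(8)) = (0,3) ∈ E(G2) ✓
  (1,9) → (φ(1),φ(9)) = (0,2) ∈ E(G2) ✓
  (1,11) → (φ(1),φ(11)) = (0,9) ∈ E(G2) ✓
  (2,3) → (φ(2),φ(3)) = (4,10) ∈ E(G2) ✓
  (2,4) → (φ(2),φ(4)) = (4,5) ∈ E(G2) ✓
  (2,5) → (φ(2),φ(5)) = (4,7) ∈ E(G2) ✓
  (2,6) → (φ(2),φ(6)) = (4,11) ∈ E(G2) ✓
  (2,8) → (φ(2),φ(8)) = (3,4) ∈ E(G2) ✓
  (2,11) → (φ(2),φ(11)) = (4,9) ∈ E(G2) ✓
  (3,8) → (φ(3),φ(8)) = (3,10) ∈ E(G2) ✓
  (3,9) → (φ(3),φ(9)) = (2,10) ∈ E(G2) ✓
  (3,10) → (φ(3),φ(10)) = (1,10) ∈ E(G2) ✓
  (4,5) → (φ(4),φ(5)) = (5,7) ∈ E(G2) ✓
  (4,7) → (φ(4),φ(7)) = (5,6) ∈ E(G2) ✓
  (4,9) → (φ(4),φ(9)) = (2,5) ∈ E(G2) ✓
  (4,11) → (φ(4),φ(11)) = (5,9) ∈ E(G2) ✓
  (5,6) → (φ(5),φ(6)) = (7,11) ∈ E(G2) ✓
  (5,7) → (φ(5),φ(7)) = (6,7) ∈ E(G2) ✓
  (5,9) → (φ(5),φ(9)) = (2,7) ∈ E(G2) ✓
  (6,8) → (φ(6),φ(8)) = (3,11) ∈ E(G2) ✓
  (7,10) → (φ(7),φ(10)) = (1,6) ∈ E(G2) ✓
  (7,11) → (φ(7),φ(11)) = (6,9) ∈ E(G2) ✓
  (8,10) → (φ(8),φ(10)) = (1,3) ∈ E(G2) ✓
  (8,11) → (φ(8),φ(11)) = (3,9) ∈ E(G2) ✓
All 31 edges of G1 map to edges of G2, and |E(G1)| = |E(G2)| = 31, so φ is a bijection on edges as well as vertices. Hence G1 ≅ G2.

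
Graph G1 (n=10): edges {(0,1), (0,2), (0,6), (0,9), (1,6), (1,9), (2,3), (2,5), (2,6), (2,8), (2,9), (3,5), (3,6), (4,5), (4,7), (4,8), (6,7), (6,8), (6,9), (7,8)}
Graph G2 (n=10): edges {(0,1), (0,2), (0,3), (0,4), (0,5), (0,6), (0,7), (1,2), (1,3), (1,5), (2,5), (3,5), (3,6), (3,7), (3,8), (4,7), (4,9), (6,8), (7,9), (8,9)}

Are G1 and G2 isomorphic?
Yes, isomorphic

The graphs are isomorphic.
One valid mapping φ: V(G1) → V(G2): 0→5, 1→2, 2→3, 3→6, 4→9, 5→8, 6→0, 7→4, 8→7, 9→1

Verify φ preserves adjacency — for each edge of G1, its image is an edge of G2:
  (0,1) → (φ(0),φ(1)) = (2,5) ∈ E(G2) ✓
  (0,2) → (φ(0),φ(2)) = (3,5) ∈ E(G2) ✓
  (0,6) → (φ(0),φ(6)) = (0,5) ∈ E(G2) ✓
  (0,9) → (φ(0),φ(9)) = (1,5) ∈ E(G2) ✓
  (1,6) → (φ(1),φ(6)) = (0,2) ∈ E(G2) ✓
  (1,9) → (φ(1),φ(9)) = (1,2) ∈ E(G2) ✓
  (2,3) → (φ(2),φ(3)) = (3,6) ∈ E(G2) ✓
  (2,5) → (φ(2),φ(5)) = (3,8) ∈ E(G2) ✓
  (2,6) → (φ(2),φ(6)) = (0,3) ∈ E(G2) ✓
  (2,8) → (φ(2),φ(8)) = (3,7) ∈ E(G2) ✓
  (2,9) → (φ(2),φ(9)) = (1,3) ∈ E(G2) ✓
  (3,5) → (φ(3),φ(5)) = (6,8) ∈ E(G2) ✓
  (3,6) → (φ(3),φ(6)) = (0,6) ∈ E(G2) ✓
  (4,5) → (φ(4),φ(5)) = (8,9) ∈ E(G2) ✓
  (4,7) → (φ(4),φ(7)) = (4,9) ∈ E(G2) ✓
  (4,8) → (φ(4),φ(8)) = (7,9) ∈ E(G2) ✓
  (6,7) → (φ(6),φ(7)) = (0,4) ∈ E(G2) ✓
  (6,8) → (φ(6),φ(8)) = (0,7) ∈ E(G2) ✓
  (6,9) → (φ(6),φ(9)) = (0,1) ∈ E(G2) ✓
  (7,8) → (φ(7),φ(8)) = (4,7) ∈ E(G2) ✓
All 20 edges of G1 map to edges of G2, and |E(G1)| = |E(G2)| = 20, so φ is a bijection on edges as well as vertices. Hence G1 ≅ G2.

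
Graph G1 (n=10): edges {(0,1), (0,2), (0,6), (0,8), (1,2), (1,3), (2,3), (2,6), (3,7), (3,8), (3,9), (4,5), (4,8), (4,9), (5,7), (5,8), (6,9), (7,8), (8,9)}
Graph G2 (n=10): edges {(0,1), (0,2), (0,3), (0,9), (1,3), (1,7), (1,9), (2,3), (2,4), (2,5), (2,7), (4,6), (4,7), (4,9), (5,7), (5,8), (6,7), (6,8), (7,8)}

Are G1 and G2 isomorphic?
Yes, isomorphic

The graphs are isomorphic.
One valid mapping φ: V(G1) → V(G2): 0→1, 1→3, 2→0, 3→2, 4→6, 5→8, 6→9, 7→5, 8→7, 9→4

Verify φ preserves adjacency — for each edge of G1, its image is an edge of G2:
  (0,1) → (φ(0),φ(1)) = (1,3) ∈ E(G2) ✓
  (0,2) → (φ(0),φ(2)) = (0,1) ∈ E(G2) ✓
  (0,6) → (φ(0),φ(6)) = (1,9) ∈ E(G2) ✓
  (0,8) → (φ(0),φ(8)) = (1,7) ∈ E(G2) ✓
  (1,2) → (φ(1),φ(2)) = (0,3) ∈ E(G2) ✓
  (1,3) → (φ(1),φ(3)) = (2,3) ∈ E(G2) ✓
  (2,3) → (φ(2),φ(3)) = (0,2) ∈ E(G2) ✓
  (2,6) → (φ(2),φ(6)) = (0,9) ∈ E(G2) ✓
  (3,7) → (φ(3),φ(7)) = (2,5) ∈ E(G2) ✓
  (3,8) → (φ(3),φ(8)) = (2,7) ∈ E(G2) ✓
  (3,9) → (φ(3),φ(9)) = (2,4) ∈ E(G2) ✓
  (4,5) → (φ(4),φ(5)) = (6,8) ∈ E(G2) ✓
  (4,8) → (φ(4),φ(8)) = (6,7) ∈ E(G2) ✓
  (4,9) → (φ(4),φ(9)) = (4,6) ∈ E(G2) ✓
  (5,7) → (φ(5),φ(7)) = (5,8) ∈ E(G2) ✓
  (5,8) → (φ(5),φ(8)) = (7,8) ∈ E(G2) ✓
  (6,9) → (φ(6),φ(9)) = (4,9) ∈ E(G2) ✓
  (7,8) → (φ(7),φ(8)) = (5,7) ∈ E(G2) ✓
  (8,9) → (φ(8),φ(9)) = (4,7) ∈ E(G2) ✓
All 19 edges of G1 map to edges of G2, and |E(G1)| = |E(G2)| = 19, so φ is a bijection on edges as well as vertices. Hence G1 ≅ G2.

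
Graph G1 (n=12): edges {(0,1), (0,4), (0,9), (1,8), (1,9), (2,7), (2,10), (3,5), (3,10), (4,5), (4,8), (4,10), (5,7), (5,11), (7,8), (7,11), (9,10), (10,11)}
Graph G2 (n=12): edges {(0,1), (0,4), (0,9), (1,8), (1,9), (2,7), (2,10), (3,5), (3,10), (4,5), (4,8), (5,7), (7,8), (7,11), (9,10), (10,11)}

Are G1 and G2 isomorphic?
No, not isomorphic

The graphs are NOT isomorphic.

Counting edges: G1 has 18 edge(s); G2 has 16 edge(s).
Edge count is an isomorphism invariant (a bijection on vertices induces a bijection on edges), so differing edge counts rule out isomorphism.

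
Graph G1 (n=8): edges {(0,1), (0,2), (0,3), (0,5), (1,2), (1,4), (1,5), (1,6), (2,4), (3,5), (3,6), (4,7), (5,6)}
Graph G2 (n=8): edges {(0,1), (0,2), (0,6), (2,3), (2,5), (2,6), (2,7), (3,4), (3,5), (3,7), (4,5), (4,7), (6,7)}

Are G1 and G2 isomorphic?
Yes, isomorphic

The graphs are isomorphic.
One valid mapping φ: V(G1) → V(G2): 0→7, 1→2, 2→6, 3→4, 4→0, 5→3, 6→5, 7→1

Verify φ preserves adjacency — for each edge of G1, its image is an edge of G2:
  (0,1) → (φ(0),φ(1)) = (2,7) ∈ E(G2) ✓
  (0,2) → (φ(0),φ(2)) = (6,7) ∈ E(G2) ✓
  (0,3) → (φ(0),φ(3)) = (4,7) ∈ E(G2) ✓
  (0,5) → (φ(0),φ(5)) = (3,7) ∈ E(G2) ✓
  (1,2) → (φ(1),φ(2)) = (2,6) ∈ E(G2) ✓
  (1,4) → (φ(1),φ(4)) = (0,2) ∈ E(G2) ✓
  (1,5) → (φ(1),φ(5)) = (2,3) ∈ E(G2) ✓
  (1,6) → (φ(1),φ(6)) = (2,5) ∈ E(G2) ✓
  (2,4) → (φ(2),φ(4)) = (0,6) ∈ E(G2) ✓
  (3,5) → (φ(3),φ(5)) = (3,4) ∈ E(G2) ✓
  (3,6) → (φ(3),φ(6)) = (4,5) ∈ E(G2) ✓
  (4,7) → (φ(4),φ(7)) = (0,1) ∈ E(G2) ✓
  (5,6) → (φ(5),φ(6)) = (3,5) ∈ E(G2) ✓
All 13 edges of G1 map to edges of G2, and |E(G1)| = |E(G2)| = 13, so φ is a bijection on edges as well as vertices. Hence G1 ≅ G2.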